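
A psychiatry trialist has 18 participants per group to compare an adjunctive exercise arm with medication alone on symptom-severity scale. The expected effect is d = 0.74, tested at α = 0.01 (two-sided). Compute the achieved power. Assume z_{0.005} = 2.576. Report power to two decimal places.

power ≈ 0.36

For two equal groups, power = Φ(d·√(n/2) − z_{α/2}).
d·√(n/2) = 0.74 × √(18/2) = 0.74 × 3.000 = 2.220.
z_β = 2.220 − 2.576 = -0.356.
Power = Φ(-0.356) = 0.361.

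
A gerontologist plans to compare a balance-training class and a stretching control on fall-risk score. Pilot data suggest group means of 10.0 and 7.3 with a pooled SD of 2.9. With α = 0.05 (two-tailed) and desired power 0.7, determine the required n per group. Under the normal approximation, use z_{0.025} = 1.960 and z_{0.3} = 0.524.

Cohen's d = |M₁ − M₂| / SD_pooled = |10.0 − 7.3| / 2.9 = 2.7 / 2.9 = 0.931.
For two independent groups with equal n: n = 2·((z_{α/2} + z_β) / d)².
z_{α/2} + z_β = 1.960 + 0.524 = 2.484.
n = 2 × (2.484 / 0.931)² = 2 × 2.668² = 2 × 7.12 = 14.2.
Round up to the next whole participant.

n = 15 per group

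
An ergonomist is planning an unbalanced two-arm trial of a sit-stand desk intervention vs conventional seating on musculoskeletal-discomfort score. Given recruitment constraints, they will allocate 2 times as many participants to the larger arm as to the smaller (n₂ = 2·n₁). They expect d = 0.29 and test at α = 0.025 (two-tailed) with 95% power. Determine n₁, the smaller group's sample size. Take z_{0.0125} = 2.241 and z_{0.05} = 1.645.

n₁ = 270

With allocation ratio k = n₂/n₁ = 2, Var(x̄₁−x̄₂) = σ²(1/n₁ + 1/(k·n₁)) = σ²·(k+1)/(k·n₁).
So n₁ = (1 + 1/k)·((z_{α/2} + z_β)/d)² = 1.500 × (3.886/0.29)².
n₁ = 1.500 × 179.56 = 269.3.
Round up: n₁ = 270, giving n₂ = 2 × 270 = 540.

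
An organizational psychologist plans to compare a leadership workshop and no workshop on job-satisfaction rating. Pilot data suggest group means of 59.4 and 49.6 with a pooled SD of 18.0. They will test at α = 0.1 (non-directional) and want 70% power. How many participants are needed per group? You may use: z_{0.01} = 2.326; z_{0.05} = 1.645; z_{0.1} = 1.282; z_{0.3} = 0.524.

n = 32 per group

Cohen's d = |M₁ − M₂| / SD_pooled = |59.4 − 49.6| / 18.0 = 9.8 / 18.0 = 0.544.
For two independent groups with equal n: n = 2·((z_{α/2} + z_β) / d)².
z_{α/2} + z_β = 1.645 + 0.524 = 2.169.
n = 2 × (2.169 / 0.544)² = 2 × 3.987² = 2 × 15.90 = 31.8.
Round up to the next whole participant.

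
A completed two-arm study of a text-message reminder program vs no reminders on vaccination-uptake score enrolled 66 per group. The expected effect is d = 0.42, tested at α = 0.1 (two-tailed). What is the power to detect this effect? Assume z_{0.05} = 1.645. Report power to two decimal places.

power ≈ 0.78

For two equal groups, power = Φ(d·√(n/2) − z_{α/2}).
d·√(n/2) = 0.42 × √(66/2) = 0.42 × 5.745 = 2.413.
z_β = 2.413 − 1.645 = 0.768.
Power = Φ(0.768) = 0.779.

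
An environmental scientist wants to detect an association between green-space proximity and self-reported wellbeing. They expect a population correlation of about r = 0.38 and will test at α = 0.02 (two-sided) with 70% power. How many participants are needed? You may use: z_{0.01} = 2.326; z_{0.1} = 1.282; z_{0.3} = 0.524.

Fisher's z: C = ½·ln((1+r)/(1−r)) = ½·ln(2.2258) = 0.4001.
n = ((z_{α/2} + z_β)/C)² + 3.
(2.326 + 0.524) / 0.4001 = 2.850 / 0.4001 = 7.123.
n = 7.123² + 3 = 50.74 + 3 = 53.7.
Round up.

n = 54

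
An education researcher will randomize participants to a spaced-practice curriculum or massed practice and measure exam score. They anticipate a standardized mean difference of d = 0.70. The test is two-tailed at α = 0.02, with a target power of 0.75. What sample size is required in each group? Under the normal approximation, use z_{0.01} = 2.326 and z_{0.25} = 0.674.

For two independent groups with equal n: n = 2·((z_{α/2} + z_β) / d)².
z_{α/2} + z_β = 2.326 + 0.674 = 3.000.
n = 2 × (3.000 / 0.70)² = 2 × 4.286² = 2 × 18.37 = 36.7.
Round up to the next whole participant.

n = 37 per group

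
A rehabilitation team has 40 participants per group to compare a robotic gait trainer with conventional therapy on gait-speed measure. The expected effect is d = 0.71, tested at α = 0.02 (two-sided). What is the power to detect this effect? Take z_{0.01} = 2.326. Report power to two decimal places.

For two equal groups, power = Φ(d·√(n/2) − z_{α/2}).
d·√(n/2) = 0.71 × √(40/2) = 0.71 × 4.472 = 3.175.
z_β = 3.175 − 2.326 = 0.849.
Power = Φ(0.849) = 0.802.

power ≈ 0.80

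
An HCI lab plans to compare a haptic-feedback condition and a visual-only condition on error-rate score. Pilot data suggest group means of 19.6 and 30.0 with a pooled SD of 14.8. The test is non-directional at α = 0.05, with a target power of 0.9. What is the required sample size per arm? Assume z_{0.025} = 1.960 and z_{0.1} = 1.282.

Cohen's d = |M₁ − M₂| / SD_pooled = |19.6 − 30.0| / 14.8 = 10.4 / 14.8 = 0.703.
For two independent groups with equal n: n = 2·((z_{α/2} + z_β) / d)².
z_{α/2} + z_β = 1.960 + 1.282 = 3.242.
n = 2 × (3.242 / 0.703)² = 2 × 4.612² = 2 × 21.27 = 42.5.
Round up to the next whole participant.

n = 43 per group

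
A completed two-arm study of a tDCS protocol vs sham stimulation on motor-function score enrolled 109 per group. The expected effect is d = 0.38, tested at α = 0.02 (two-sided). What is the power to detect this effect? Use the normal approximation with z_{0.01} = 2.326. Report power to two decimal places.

power ≈ 0.68

For two equal groups, power = Φ(d·√(n/2) − z_{α/2}).
d·√(n/2) = 0.38 × √(109/2) = 0.38 × 7.382 = 2.805.
z_β = 2.805 − 2.326 = 0.479.
Power = Φ(0.479) = 0.684.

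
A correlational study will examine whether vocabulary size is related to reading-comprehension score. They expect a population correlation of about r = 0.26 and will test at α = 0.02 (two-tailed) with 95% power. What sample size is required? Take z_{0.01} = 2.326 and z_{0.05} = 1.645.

Fisher's z: C = ½·ln((1+r)/(1−r)) = ½·ln(1.7027) = 0.2661.
n = ((z_{α/2} + z_β)/C)² + 3.
(2.326 + 1.645) / 0.2661 = 3.971 / 0.2661 = 14.923.
n = 14.923² + 3 = 222.69 + 3 = 225.7.
Round up.

n = 226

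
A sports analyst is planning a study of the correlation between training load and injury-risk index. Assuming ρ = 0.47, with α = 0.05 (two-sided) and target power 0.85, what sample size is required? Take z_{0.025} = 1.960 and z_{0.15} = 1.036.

Fisher's z: C = ½·ln((1+r)/(1−r)) = ½·ln(2.7736) = 0.5101.
n = ((z_{α/2} + z_β)/C)² + 3.
(1.960 + 1.036) / 0.5101 = 2.996 / 0.5101 = 5.873.
n = 5.873² + 3 = 34.50 + 3 = 37.5.
Round up.

n = 38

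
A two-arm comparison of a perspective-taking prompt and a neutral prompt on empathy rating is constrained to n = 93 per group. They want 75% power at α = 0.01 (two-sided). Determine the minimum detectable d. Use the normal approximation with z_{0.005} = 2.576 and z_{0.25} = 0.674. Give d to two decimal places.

d_min ≈ 0.48

For two independent groups of n = 93 each: d_min = (z_{α/2} + z_β)·√(2/n).
z-sum = 2.576 + 0.674 = 3.250.
d_min = 3.250 × √(2/93) = 3.250 × 0.1466 = 0.477.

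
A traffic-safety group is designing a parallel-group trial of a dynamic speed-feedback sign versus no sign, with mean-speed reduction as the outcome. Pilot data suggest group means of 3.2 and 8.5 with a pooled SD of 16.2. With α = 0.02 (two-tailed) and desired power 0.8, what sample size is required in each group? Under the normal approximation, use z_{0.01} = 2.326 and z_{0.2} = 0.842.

Cohen's d = |M₁ − M₂| / SD_pooled = |3.2 − 8.5| / 16.2 = 5.3 / 16.2 = 0.327.
For two independent groups with equal n: n = 2·((z_{α/2} + z_β) / d)².
z_{α/2} + z_β = 2.326 + 0.842 = 3.168.
n = 2 × (3.168 / 0.327)² = 2 × 9.688² = 2 × 93.86 = 187.7.
Round up to the next whole participant.

n = 188 per group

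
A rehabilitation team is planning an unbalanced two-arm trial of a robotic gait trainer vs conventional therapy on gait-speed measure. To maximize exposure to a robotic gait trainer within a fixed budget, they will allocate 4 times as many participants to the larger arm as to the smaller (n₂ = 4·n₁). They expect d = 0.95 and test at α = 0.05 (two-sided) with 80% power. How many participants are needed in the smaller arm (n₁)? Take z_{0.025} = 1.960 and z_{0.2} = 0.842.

With allocation ratio k = n₂/n₁ = 4, Var(x̄₁−x̄₂) = σ²(1/n₁ + 1/(k·n₁)) = σ²·(k+1)/(k·n₁).
So n₁ = (1 + 1/k)·((z_{α/2} + z_β)/d)² = 1.250 × (2.802/0.95)².
n₁ = 1.250 × 8.70 = 10.9.
Round up: n₁ = 11, giving n₂ = 4 × 11 = 44.

n₁ = 11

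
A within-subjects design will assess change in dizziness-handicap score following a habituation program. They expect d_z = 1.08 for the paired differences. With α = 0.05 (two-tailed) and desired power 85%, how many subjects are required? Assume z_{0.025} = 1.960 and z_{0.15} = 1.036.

n = 8 pairs

For a paired (one-sample on differences) test: n = ((z_{α/2} + z_β) / d)².
z_{α/2} + z_β = 1.960 + 1.036 = 2.996.
n = (2.996 / 1.08)² = 2.774² = 7.70.
Round up.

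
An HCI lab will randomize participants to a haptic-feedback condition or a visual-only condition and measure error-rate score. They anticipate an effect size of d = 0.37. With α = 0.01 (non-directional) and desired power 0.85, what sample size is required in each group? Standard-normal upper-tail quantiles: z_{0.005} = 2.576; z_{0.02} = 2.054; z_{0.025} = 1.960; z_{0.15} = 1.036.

For two independent groups with equal n: n = 2·((z_{α/2} + z_β) / d)².
z_{α/2} + z_β = 2.576 + 1.036 = 3.612.
n = 2 × (3.612 / 0.37)² = 2 × 9.762² = 2 × 95.30 = 190.6.
Round up to the next whole participant.

n = 191 per group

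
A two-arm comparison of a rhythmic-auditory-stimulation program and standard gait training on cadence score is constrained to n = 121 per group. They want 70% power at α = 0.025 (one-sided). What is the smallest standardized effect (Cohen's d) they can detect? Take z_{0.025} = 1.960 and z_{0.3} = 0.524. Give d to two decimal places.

For two independent groups of n = 121 each: d_min = (z_{α} + z_β)·√(2/n).
z-sum = 1.960 + 0.524 = 2.484.
d_min = 2.484 × √(2/121) = 2.484 × 0.1286 = 0.319.

d_min ≈ 0.32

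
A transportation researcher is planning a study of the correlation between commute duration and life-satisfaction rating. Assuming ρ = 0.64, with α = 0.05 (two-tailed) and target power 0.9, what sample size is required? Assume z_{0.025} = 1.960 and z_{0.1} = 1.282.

n = 22

Fisher's z: C = ½·ln((1+r)/(1−r)) = ½·ln(4.5556) = 0.7582.
n = ((z_{α/2} + z_β)/C)² + 3.
(1.960 + 1.282) / 0.7582 = 3.242 / 0.7582 = 4.276.
n = 4.276² + 3 = 18.28 + 3 = 21.3.
Round up.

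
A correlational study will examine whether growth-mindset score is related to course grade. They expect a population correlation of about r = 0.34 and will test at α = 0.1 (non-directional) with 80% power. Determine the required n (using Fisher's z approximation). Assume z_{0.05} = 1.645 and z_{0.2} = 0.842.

n = 53

Fisher's z: C = ½·ln((1+r)/(1−r)) = ½·ln(2.0303) = 0.3541.
n = ((z_{α/2} + z_β)/C)² + 3.
(1.645 + 0.842) / 0.3541 = 2.487 / 0.3541 = 7.023.
n = 7.023² + 3 = 49.33 + 3 = 52.3.
Round up.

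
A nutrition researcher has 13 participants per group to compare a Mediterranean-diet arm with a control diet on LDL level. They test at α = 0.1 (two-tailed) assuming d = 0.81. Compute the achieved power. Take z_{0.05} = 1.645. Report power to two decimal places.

power ≈ 0.66

For two equal groups, power = Φ(d·√(n/2) − z_{α/2}).
d·√(n/2) = 0.81 × √(13/2) = 0.81 × 2.550 = 2.065.
z_β = 2.065 − 1.645 = 0.420.
Power = Φ(0.420) = 0.663.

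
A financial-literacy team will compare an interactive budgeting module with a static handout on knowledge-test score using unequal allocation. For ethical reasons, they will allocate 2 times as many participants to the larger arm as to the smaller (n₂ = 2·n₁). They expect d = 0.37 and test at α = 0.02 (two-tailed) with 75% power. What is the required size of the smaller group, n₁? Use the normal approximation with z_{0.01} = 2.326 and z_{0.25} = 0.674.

n₁ = 99

With allocation ratio k = n₂/n₁ = 2, Var(x̄₁−x̄₂) = σ²(1/n₁ + 1/(k·n₁)) = σ²·(k+1)/(k·n₁).
So n₁ = (1 + 1/k)·((z_{α/2} + z_β)/d)² = 1.500 × (3.000/0.37)².
n₁ = 1.500 × 65.74 = 98.6.
Round up: n₁ = 99, giving n₂ = 2 × 99 = 198.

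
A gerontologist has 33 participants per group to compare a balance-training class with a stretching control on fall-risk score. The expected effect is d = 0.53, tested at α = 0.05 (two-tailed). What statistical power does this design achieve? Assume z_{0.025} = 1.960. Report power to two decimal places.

For two equal groups, power = Φ(d·√(n/2) − z_{α/2}).
d·√(n/2) = 0.53 × √(33/2) = 0.53 × 4.062 = 2.153.
z_β = 2.153 − 1.960 = 0.193.
Power = Φ(0.193) = 0.576.

power ≈ 0.58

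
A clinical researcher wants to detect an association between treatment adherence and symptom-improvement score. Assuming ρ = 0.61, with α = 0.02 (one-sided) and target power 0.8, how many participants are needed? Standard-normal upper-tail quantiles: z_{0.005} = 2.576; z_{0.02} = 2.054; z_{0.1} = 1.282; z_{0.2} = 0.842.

n = 20

Fisher's z: C = ½·ln((1+r)/(1−r)) = ½·ln(4.1282) = 0.7089.
n = ((z_{α} + z_β)/C)² + 3.
(2.054 + 0.842) / 0.7089 = 2.896 / 0.7089 = 4.085.
n = 4.085² + 3 = 16.69 + 3 = 19.7.
Round up.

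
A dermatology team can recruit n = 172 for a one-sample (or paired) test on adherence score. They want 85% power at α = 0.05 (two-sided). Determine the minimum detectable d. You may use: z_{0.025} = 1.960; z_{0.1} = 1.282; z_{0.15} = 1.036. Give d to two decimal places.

d_min ≈ 0.23

For a single sample (or paired design) of n = 172: d_min = (z_{α/2} + z_β)/√n.
z-sum = 1.960 + 1.036 = 2.996.
d_min = 2.996 / √172 = 2.996 / 13.115 = 0.228.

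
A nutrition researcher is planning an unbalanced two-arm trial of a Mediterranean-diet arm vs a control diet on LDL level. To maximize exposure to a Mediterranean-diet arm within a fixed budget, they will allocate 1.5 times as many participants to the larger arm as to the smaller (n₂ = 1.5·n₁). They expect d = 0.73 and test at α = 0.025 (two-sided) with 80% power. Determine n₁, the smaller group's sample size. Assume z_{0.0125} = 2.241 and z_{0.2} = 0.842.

n₁ = 30

With allocation ratio k = n₂/n₁ = 1.5, Var(x̄₁−x̄₂) = σ²(1/n₁ + 1/(k·n₁)) = σ²·(k+1)/(k·n₁).
So n₁ = (1 + 1/k)·((z_{α/2} + z_β)/d)² = 1.667 × (3.083/0.73)².
n₁ = 1.667 × 17.84 = 29.7.
Round up: n₁ = 30, giving n₂ = 1.5 × 30 = 45.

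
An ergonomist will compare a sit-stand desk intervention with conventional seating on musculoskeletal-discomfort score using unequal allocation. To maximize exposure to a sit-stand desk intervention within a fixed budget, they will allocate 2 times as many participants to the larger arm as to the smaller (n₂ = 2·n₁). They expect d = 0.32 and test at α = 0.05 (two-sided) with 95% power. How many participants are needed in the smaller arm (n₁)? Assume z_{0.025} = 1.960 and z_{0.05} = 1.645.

With allocation ratio k = n₂/n₁ = 2, Var(x̄₁−x̄₂) = σ²(1/n₁ + 1/(k·n₁)) = σ²·(k+1)/(k·n₁).
So n₁ = (1 + 1/k)·((z_{α/2} + z_β)/d)² = 1.500 × (3.605/0.32)².
n₁ = 1.500 × 126.91 = 190.4.
Round up: n₁ = 191, giving n₂ = 2 × 191 = 382.

n₁ = 191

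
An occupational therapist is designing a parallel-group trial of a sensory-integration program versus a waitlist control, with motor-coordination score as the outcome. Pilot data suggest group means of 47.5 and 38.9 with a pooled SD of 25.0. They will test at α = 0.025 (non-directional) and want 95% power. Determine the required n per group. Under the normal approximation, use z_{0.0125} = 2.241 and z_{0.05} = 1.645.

n = 256 per group

Cohen's d = |M₁ − M₂| / SD_pooled = |47.5 − 38.9| / 25.0 = 8.6 / 25.0 = 0.344.
For two independent groups with equal n: n = 2·((z_{α/2} + z_β) / d)².
z_{α/2} + z_β = 2.241 + 1.645 = 3.886.
n = 2 × (3.886 / 0.344)² = 2 × 11.297² = 2 × 127.61 = 255.2.
Round up to the next whole participant.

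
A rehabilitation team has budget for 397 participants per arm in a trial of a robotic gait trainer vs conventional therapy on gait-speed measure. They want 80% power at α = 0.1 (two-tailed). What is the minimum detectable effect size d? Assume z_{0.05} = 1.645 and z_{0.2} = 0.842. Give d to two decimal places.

d_min ≈ 0.18

For two independent groups of n = 397 each: d_min = (z_{α/2} + z_β)·√(2/n).
z-sum = 1.645 + 0.842 = 2.487.
d_min = 2.487 × √(2/397) = 2.487 × 0.0710 = 0.177.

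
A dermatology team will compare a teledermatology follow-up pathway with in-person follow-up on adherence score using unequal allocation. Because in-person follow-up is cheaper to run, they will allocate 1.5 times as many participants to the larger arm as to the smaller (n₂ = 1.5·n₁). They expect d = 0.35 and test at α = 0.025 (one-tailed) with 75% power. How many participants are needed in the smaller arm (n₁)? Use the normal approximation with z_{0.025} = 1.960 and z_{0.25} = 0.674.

n₁ = 95

With allocation ratio k = n₂/n₁ = 1.5, Var(x̄₁−x̄₂) = σ²(1/n₁ + 1/(k·n₁)) = σ²·(k+1)/(k·n₁).
So n₁ = (1 + 1/k)·((z_{α} + z_β)/d)² = 1.667 × (2.634/0.35)².
n₁ = 1.667 × 56.64 = 94.4.
Round up: n₁ = 95, giving n₂ = ⌈1.5 × 95⌉ = ⌈142.5⌉ = 143.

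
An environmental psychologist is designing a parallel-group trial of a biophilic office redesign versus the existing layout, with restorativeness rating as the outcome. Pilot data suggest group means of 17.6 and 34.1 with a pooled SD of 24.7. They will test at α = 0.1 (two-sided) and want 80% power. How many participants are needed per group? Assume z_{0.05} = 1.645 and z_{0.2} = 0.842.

n = 28 per group

Cohen's d = |M₁ − M₂| / SD_pooled = |17.6 − 34.1| / 24.7 = 16.5 / 24.7 = 0.668.
For two independent groups with equal n: n = 2·((z_{α/2} + z_β) / d)².
z_{α/2} + z_β = 1.645 + 0.842 = 2.487.
n = 2 × (2.487 / 0.668)² = 2 × 3.723² = 2 × 13.86 = 27.7.
Round up to the next whole participant.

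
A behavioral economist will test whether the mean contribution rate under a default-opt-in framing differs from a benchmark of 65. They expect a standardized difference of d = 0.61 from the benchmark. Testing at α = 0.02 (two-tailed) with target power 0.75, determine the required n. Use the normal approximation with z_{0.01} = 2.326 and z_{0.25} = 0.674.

For a one-sample test: n = ((z_{α/2} + z_β) / d)².
z_{α/2} + z_β = 2.326 + 0.674 = 3.000.
n = (3.000 / 0.61)² = 4.918² = 24.19.
Round up.

n = 25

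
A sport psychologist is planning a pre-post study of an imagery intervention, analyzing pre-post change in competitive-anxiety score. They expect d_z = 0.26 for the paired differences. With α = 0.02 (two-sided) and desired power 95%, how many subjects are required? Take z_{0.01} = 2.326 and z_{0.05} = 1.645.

n = 234 pairs

For a paired (one-sample on differences) test: n = ((z_{α/2} + z_β) / d)².
z_{α/2} + z_β = 2.326 + 1.645 = 3.971.
n = (3.971 / 0.26)² = 15.273² = 233.27.
Round up.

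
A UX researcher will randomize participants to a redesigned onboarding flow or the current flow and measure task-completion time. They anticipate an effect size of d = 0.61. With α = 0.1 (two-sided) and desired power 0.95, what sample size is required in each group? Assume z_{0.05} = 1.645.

n = 59 per group

For two independent groups with equal n: n = 2·((z_{α/2} + z_β) / d)².
z_{α/2} + z_β = 1.645 + 1.645 = 3.290.
n = 2 × (3.290 / 0.61)² = 2 × 5.393² = 2 × 29.09 = 58.2.
Round up to the next whole participant.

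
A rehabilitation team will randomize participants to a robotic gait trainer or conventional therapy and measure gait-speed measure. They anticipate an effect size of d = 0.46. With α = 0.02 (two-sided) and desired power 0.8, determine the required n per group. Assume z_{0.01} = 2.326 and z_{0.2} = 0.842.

For two independent groups with equal n: n = 2·((z_{α/2} + z_β) / d)².
z_{α/2} + z_β = 2.326 + 0.842 = 3.168.
n = 2 × (3.168 / 0.46)² = 2 × 6.887² = 2 × 47.43 = 94.9.
Round up to the next whole participant.

n = 95 per group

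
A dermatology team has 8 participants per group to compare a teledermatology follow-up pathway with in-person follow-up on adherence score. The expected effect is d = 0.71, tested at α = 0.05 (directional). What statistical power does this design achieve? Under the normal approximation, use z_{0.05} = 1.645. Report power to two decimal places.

power ≈ 0.41

For two equal groups, power = Φ(d·√(n/2) − z_{α}).
d·√(n/2) = 0.71 × √(8/2) = 0.71 × 2.000 = 1.420.
z_β = 1.420 − 1.645 = -0.225.
Power = Φ(-0.225) = 0.411.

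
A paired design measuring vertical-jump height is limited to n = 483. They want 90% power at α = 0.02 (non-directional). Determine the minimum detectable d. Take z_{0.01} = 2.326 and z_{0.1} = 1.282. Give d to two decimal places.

d_min ≈ 0.16

For a single sample (or paired design) of n = 483: d_min = (z_{α/2} + z_β)/√n.
z-sum = 2.326 + 1.282 = 3.608.
d_min = 3.608 / √483 = 3.608 / 21.977 = 0.164.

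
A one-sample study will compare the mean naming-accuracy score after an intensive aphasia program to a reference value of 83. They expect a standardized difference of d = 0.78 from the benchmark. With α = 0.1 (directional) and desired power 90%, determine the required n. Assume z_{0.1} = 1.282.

For a one-sample test: n = ((z_{α} + z_β) / d)².
z_{α} + z_β = 1.282 + 1.282 = 2.564.
n = (2.564 / 0.78)² = 3.287² = 10.81.
Round up.

n = 11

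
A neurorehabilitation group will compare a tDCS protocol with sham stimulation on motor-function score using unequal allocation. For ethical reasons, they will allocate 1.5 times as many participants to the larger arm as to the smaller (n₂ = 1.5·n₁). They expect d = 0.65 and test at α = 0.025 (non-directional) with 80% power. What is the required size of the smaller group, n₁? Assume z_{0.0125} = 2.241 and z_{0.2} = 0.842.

With allocation ratio k = n₂/n₁ = 1.5, Var(x̄₁−x̄₂) = σ²(1/n₁ + 1/(k·n₁)) = σ²·(k+1)/(k·n₁).
So n₁ = (1 + 1/k)·((z_{α/2} + z_β)/d)² = 1.667 × (3.083/0.65)².
n₁ = 1.667 × 22.50 = 37.5.
Round up: n₁ = 38, giving n₂ = 1.5 × 38 = 57.

n₁ = 38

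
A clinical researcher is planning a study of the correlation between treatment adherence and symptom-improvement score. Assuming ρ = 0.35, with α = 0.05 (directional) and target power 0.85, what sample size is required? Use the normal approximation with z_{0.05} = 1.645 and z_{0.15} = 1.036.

n = 57

Fisher's z: C = ½·ln((1+r)/(1−r)) = ½·ln(2.0769) = 0.3654.
n = ((z_{α} + z_β)/C)² + 3.
(1.645 + 1.036) / 0.3654 = 2.681 / 0.3654 = 7.337.
n = 7.337² + 3 = 53.83 + 3 = 56.8.
Round up.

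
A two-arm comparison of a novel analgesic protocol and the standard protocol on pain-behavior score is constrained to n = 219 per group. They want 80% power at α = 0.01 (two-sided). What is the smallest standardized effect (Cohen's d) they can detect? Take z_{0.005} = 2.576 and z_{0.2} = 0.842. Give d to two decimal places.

d_min ≈ 0.33

For two independent groups of n = 219 each: d_min = (z_{α/2} + z_β)·√(2/n).
z-sum = 2.576 + 0.842 = 3.418.
d_min = 3.418 × √(2/219) = 3.418 × 0.0956 = 0.327.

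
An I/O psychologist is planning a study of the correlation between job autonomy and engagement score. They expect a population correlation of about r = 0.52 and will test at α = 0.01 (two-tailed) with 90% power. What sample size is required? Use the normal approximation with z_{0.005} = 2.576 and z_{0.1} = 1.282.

Fisher's z: C = ½·ln((1+r)/(1−r)) = ½·ln(3.1667) = 0.5763.
n = ((z_{α/2} + z_β)/C)² + 3.
(2.576 + 1.282) / 0.5763 = 3.858 / 0.5763 = 6.694.
n = 6.694² + 3 = 44.82 + 3 = 47.8.
Round up.

n = 48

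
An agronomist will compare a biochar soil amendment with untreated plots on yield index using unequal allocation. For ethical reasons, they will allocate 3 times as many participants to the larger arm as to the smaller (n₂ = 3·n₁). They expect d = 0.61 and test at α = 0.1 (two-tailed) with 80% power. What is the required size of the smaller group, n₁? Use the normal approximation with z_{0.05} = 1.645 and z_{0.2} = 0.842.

n₁ = 23

With allocation ratio k = n₂/n₁ = 3, Var(x̄₁−x̄₂) = σ²(1/n₁ + 1/(k·n₁)) = σ²·(k+1)/(k·n₁).
So n₁ = (1 + 1/k)·((z_{α/2} + z_β)/d)² = 1.333 × (2.487/0.61)².
n₁ = 1.333 × 16.62 = 22.2.
Round up: n₁ = 23, giving n₂ = 3 × 23 = 69.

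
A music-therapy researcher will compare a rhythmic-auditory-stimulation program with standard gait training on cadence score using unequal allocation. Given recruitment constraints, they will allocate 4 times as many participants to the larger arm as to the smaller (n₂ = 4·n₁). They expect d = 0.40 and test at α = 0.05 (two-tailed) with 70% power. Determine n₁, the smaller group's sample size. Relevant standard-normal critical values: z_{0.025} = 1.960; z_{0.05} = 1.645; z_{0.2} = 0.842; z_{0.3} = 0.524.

n₁ = 49

With allocation ratio k = n₂/n₁ = 4, Var(x̄₁−x̄₂) = σ²(1/n₁ + 1/(k·n₁)) = σ²·(k+1)/(k·n₁).
So n₁ = (1 + 1/k)·((z_{α/2} + z_β)/d)² = 1.250 × (2.484/0.40)².
n₁ = 1.250 × 38.56 = 48.2.
Round up: n₁ = 49, giving n₂ = 4 × 49 = 196.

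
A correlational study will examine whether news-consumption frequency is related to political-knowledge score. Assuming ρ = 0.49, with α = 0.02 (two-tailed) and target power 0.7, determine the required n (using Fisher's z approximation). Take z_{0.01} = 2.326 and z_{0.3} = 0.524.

Fisher's z: C = ½·ln((1+r)/(1−r)) = ½·ln(2.9216) = 0.5361.
n = ((z_{α/2} + z_β)/C)² + 3.
(2.326 + 0.524) / 0.5361 = 2.850 / 0.5361 = 5.316.
n = 5.316² + 3 = 28.26 + 3 = 31.3.
Round up.

n = 32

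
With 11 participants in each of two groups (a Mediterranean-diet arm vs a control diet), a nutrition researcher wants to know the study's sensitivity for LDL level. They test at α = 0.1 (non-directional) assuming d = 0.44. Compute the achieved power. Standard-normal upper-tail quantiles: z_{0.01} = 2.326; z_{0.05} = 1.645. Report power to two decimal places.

For two equal groups, power = Φ(d·√(n/2) − z_{α/2}).
d·√(n/2) = 0.44 × √(11/2) = 0.44 × 2.345 = 1.032.
z_β = 1.032 − 1.645 = -0.613.
Power = Φ(-0.613) = 0.270.

power ≈ 0.27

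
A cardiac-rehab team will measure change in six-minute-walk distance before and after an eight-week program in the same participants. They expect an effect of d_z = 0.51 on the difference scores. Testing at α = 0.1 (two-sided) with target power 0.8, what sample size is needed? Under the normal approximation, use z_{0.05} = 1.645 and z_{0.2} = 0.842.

For a paired (one-sample on differences) test: n = ((z_{α/2} + z_β) / d)².
z_{α/2} + z_β = 1.645 + 0.842 = 2.487.
n = (2.487 / 0.51)² = 4.876² = 23.78.
Round up.

n = 24 pairs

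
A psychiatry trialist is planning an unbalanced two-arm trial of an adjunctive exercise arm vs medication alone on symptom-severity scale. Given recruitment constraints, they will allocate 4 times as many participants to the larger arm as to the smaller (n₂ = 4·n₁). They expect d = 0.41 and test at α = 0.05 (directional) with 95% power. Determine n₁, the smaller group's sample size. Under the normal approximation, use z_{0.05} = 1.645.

With allocation ratio k = n₂/n₁ = 4, Var(x̄₁−x̄₂) = σ²(1/n₁ + 1/(k·n₁)) = σ²·(k+1)/(k·n₁).
So n₁ = (1 + 1/k)·((z_{α} + z_β)/d)² = 1.250 × (3.290/0.41)².
n₁ = 1.250 × 64.39 = 80.5.
Round up: n₁ = 81, giving n₂ = 4 × 81 = 324.

n₁ = 81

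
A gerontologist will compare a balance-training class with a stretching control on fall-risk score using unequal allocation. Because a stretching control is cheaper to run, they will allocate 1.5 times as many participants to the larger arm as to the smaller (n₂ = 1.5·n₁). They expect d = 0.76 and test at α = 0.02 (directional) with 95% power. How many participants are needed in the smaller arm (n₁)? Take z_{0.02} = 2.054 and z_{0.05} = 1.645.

With allocation ratio k = n₂/n₁ = 1.5, Var(x̄₁−x̄₂) = σ²(1/n₁ + 1/(k·n₁)) = σ²·(k+1)/(k·n₁).
So n₁ = (1 + 1/k)·((z_{α} + z_β)/d)² = 1.667 × (3.699/0.76)².
n₁ = 1.667 × 23.69 = 39.5.
Round up: n₁ = 40, giving n₂ = 1.5 × 40 = 60.

n₁ = 40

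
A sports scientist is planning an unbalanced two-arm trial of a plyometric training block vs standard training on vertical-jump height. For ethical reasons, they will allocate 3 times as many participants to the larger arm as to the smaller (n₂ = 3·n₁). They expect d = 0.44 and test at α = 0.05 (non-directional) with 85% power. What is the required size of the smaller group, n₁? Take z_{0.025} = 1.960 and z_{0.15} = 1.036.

With allocation ratio k = n₂/n₁ = 3, Var(x̄₁−x̄₂) = σ²(1/n₁ + 1/(k·n₁)) = σ²·(k+1)/(k·n₁).
So n₁ = (1 + 1/k)·((z_{α/2} + z_β)/d)² = 1.333 × (2.996/0.44)².
n₁ = 1.333 × 46.36 = 61.8.
Round up: n₁ = 62, giving n₂ = 3 × 62 = 186.

n₁ = 62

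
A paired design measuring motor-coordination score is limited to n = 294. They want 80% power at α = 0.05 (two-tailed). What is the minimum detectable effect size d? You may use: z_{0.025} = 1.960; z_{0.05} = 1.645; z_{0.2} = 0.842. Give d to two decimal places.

d_min ≈ 0.16

For a single sample (or paired design) of n = 294: d_min = (z_{α/2} + z_β)/√n.
z-sum = 1.960 + 0.842 = 2.802.
d_min = 2.802 / √294 = 2.802 / 17.146 = 0.163.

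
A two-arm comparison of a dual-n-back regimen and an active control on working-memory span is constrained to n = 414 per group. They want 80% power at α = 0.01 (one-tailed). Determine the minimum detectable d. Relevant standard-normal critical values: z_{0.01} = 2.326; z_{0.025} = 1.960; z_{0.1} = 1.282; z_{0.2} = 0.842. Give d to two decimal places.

d_min ≈ 0.22

For two independent groups of n = 414 each: d_min = (z_{α} + z_β)·√(2/n).
z-sum = 2.326 + 0.842 = 3.168.
d_min = 3.168 × √(2/414) = 3.168 × 0.0695 = 0.220.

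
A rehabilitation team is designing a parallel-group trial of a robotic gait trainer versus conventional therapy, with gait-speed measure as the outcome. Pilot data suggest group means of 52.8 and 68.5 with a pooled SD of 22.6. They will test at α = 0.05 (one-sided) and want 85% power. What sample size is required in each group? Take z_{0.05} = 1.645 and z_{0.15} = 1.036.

n = 30 per group

Cohen's d = |M₁ − M₂| / SD_pooled = |52.8 − 68.5| / 22.6 = 15.7 / 22.6 = 0.695.
For two independent groups with equal n: n = 2·((z_{α} + z_β) / d)².
z_{α} + z_β = 1.645 + 1.036 = 2.681.
n = 2 × (2.681 / 0.695)² = 2 × 3.858² = 2 × 14.88 = 29.8.
Round up to the next whole participant.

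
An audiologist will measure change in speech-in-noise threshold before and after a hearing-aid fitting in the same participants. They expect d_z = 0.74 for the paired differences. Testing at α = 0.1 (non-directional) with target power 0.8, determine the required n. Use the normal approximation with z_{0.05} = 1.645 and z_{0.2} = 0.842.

n = 12 pairs

For a paired (one-sample on differences) test: n = ((z_{α/2} + z_β) / d)².
z_{α/2} + z_β = 1.645 + 0.842 = 2.487.
n = (2.487 / 0.74)² = 3.361² = 11.30.
Round up.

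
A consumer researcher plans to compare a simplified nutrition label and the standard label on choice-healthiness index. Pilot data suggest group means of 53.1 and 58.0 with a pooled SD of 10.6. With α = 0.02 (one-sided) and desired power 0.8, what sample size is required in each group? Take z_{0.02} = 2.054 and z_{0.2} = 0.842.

Cohen's d = |M₁ − M₂| / SD_pooled = |53.1 − 58.0| / 10.6 = 4.9 / 10.6 = 0.462.
For two independent groups with equal n: n = 2·((z_{α} + z_β) / d)².
z_{α} + z_β = 2.054 + 0.842 = 2.896.
n = 2 × (2.896 / 0.462)² = 2 × 6.268² = 2 × 39.29 = 78.6.
Round up to the next whole participant.

n = 79 per group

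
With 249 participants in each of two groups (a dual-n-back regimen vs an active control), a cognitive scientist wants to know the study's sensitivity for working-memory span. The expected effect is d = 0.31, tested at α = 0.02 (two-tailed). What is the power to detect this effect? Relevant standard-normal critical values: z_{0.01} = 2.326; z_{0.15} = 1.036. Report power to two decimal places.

power ≈ 0.87

For two equal groups, power = Φ(d·√(n/2) − z_{α/2}).
d·√(n/2) = 0.31 × √(249/2) = 0.31 × 11.158 = 3.459.
z_β = 3.459 − 2.326 = 1.133.
Power = Φ(1.133) = 0.871.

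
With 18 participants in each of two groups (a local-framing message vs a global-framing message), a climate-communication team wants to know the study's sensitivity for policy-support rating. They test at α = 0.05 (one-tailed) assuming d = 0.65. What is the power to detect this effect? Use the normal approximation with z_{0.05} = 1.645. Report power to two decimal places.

For two equal groups, power = Φ(d·√(n/2) − z_{α}).
d·√(n/2) = 0.65 × √(18/2) = 0.65 × 3.000 = 1.950.
z_β = 1.950 − 1.645 = 0.305.
Power = Φ(0.305) = 0.620.

power ≈ 0.62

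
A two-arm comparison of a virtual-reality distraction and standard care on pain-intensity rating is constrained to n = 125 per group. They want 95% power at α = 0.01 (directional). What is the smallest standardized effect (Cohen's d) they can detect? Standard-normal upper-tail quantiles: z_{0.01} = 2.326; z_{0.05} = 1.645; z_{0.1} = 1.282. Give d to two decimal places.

d_min ≈ 0.50

For two independent groups of n = 125 each: d_min = (z_{α} + z_β)·√(2/n).
z-sum = 2.326 + 1.645 = 3.971.
d_min = 3.971 × √(2/125) = 3.971 × 0.1265 = 0.502.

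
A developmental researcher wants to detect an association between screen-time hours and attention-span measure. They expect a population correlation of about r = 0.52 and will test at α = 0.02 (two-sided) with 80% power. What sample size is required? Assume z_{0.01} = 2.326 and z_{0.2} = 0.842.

Fisher's z: C = ½·ln((1+r)/(1−r)) = ½·ln(3.1667) = 0.5763.
n = ((z_{α/2} + z_β)/C)² + 3.
(2.326 + 0.842) / 0.5763 = 3.168 / 0.5763 = 5.497.
n = 5.497² + 3 = 30.22 + 3 = 33.2.
Round up.

n = 34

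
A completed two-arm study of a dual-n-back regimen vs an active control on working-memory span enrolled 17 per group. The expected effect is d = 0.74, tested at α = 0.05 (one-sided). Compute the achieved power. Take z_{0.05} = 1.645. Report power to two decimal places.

power ≈ 0.70

For two equal groups, power = Φ(d·√(n/2) − z_{α}).
d·√(n/2) = 0.74 × √(17/2) = 0.74 × 2.915 = 2.157.
z_β = 2.157 − 1.645 = 0.512.
Power = Φ(0.512) = 0.696.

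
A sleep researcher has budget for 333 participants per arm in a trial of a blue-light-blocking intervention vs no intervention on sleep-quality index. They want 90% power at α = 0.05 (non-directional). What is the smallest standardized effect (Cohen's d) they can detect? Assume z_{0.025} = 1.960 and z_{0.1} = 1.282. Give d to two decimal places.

For two independent groups of n = 333 each: d_min = (z_{α/2} + z_β)·√(2/n).
z-sum = 1.960 + 1.282 = 3.242.
d_min = 3.242 × √(2/333) = 3.242 × 0.0775 = 0.251.

d_min ≈ 0.25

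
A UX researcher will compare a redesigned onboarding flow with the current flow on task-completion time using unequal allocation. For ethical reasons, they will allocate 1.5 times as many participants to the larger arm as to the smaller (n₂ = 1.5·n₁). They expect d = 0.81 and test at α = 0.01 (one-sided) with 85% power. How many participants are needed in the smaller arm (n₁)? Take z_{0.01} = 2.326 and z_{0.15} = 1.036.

With allocation ratio k = n₂/n₁ = 1.5, Var(x̄₁−x̄₂) = σ²(1/n₁ + 1/(k·n₁)) = σ²·(k+1)/(k·n₁).
So n₁ = (1 + 1/k)·((z_{α} + z_β)/d)² = 1.667 × (3.362/0.81)².
n₁ = 1.667 × 17.23 = 28.7.
Round up: n₁ = 29, giving n₂ = ⌈1.5 × 29⌉ = ⌈43.5⌉ = 44.

n₁ = 29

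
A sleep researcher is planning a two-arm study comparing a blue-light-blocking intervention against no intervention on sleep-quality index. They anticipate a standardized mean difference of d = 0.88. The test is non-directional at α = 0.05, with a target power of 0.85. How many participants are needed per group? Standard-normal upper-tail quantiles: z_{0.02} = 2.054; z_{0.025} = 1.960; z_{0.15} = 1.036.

For two independent groups with equal n: n = 2·((z_{α/2} + z_β) / d)².
z_{α/2} + z_β = 1.960 + 1.036 = 2.996.
n = 2 × (2.996 / 0.88)² = 2 × 3.405² = 2 × 11.59 = 23.2.
Round up to the next whole participant.

n = 24 per group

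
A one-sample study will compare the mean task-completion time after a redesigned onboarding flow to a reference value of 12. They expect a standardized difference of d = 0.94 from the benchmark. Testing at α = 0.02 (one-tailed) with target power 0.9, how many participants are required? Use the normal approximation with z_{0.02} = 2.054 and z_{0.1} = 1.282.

n = 13

For a one-sample test: n = ((z_{α} + z_β) / d)².
z_{α} + z_β = 2.054 + 1.282 = 3.336.
n = (3.336 / 0.94)² = 3.549² = 12.59.
Round up.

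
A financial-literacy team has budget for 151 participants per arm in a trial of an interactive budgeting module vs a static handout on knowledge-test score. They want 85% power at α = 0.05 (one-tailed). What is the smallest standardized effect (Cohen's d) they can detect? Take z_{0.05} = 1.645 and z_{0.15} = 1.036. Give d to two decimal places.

For two independent groups of n = 151 each: d_min = (z_{α} + z_β)·√(2/n).
z-sum = 1.645 + 1.036 = 2.681.
d_min = 2.681 × √(2/151) = 2.681 × 0.1151 = 0.309.

d_min ≈ 0.31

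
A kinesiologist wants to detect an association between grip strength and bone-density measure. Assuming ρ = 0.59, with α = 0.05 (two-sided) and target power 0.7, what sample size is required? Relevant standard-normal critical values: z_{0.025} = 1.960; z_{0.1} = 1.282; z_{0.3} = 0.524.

Fisher's z: C = ½·ln((1+r)/(1−r)) = ½·ln(3.8780) = 0.6777.
n = ((z_{α/2} + z_β)/C)² + 3.
(1.960 + 0.524) / 0.6777 = 2.484 / 0.6777 = 3.665.
n = 3.665² + 3 = 13.43 + 3 = 16.4.
Round up.

n = 17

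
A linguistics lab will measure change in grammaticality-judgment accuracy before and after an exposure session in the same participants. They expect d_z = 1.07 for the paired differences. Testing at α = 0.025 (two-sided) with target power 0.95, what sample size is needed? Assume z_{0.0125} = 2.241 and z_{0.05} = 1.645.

n = 14 pairs

For a paired (one-sample on differences) test: n = ((z_{α/2} + z_β) / d)².
z_{α/2} + z_β = 2.241 + 1.645 = 3.886.
n = (3.886 / 1.07)² = 3.632² = 13.19.
Round up.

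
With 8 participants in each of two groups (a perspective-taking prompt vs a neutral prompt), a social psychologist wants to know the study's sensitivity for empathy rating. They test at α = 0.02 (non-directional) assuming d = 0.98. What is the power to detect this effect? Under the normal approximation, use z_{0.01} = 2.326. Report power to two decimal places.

power ≈ 0.36

For two equal groups, power = Φ(d·√(n/2) − z_{α/2}).
d·√(n/2) = 0.98 × √(8/2) = 0.98 × 2.000 = 1.960.
z_β = 1.960 − 2.326 = -0.366.
Power = Φ(-0.366) = 0.357.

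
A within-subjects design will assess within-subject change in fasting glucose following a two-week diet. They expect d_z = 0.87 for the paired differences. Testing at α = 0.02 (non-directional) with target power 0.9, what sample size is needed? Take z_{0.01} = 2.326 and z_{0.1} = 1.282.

For a paired (one-sample on differences) test: n = ((z_{α/2} + z_β) / d)².
z_{α/2} + z_β = 2.326 + 1.282 = 3.608.
n = (3.608 / 0.87)² = 4.147² = 17.20.
Round up.

n = 18 pairs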